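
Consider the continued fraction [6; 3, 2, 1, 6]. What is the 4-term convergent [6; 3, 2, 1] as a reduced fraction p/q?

Start with 1.
2 + 1/(1/1) = 2 + 1/1 = 3/1
3 + 1/(3/1) = 3 + 1/3 = 10/3
6 + 1/(10/3) = 6 + 3/10 = 63/10

63/10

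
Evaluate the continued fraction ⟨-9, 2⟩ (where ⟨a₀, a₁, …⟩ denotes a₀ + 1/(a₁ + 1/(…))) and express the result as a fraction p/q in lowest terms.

-17/2

Use the convergent recurrence hₖ = aₖ·hₖ₋₁ + hₖ₋₂ (and likewise for the denominators kₖ):
a_0 = -9: -9/1
a_1 = 2: -17/2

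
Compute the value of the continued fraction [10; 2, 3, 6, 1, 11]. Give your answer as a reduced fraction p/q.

Build up convergents one term at a time:
a_0 = 10: 10/1
a_1 = 2: 21/2
a_2 = 3: 73/7
a_3 = 6: 459/44
a_4 = 1: 532/51
a_5 = 11: 6311/605

6311/605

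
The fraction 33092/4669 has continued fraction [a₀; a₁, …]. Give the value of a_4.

2

⌊33092/4669⌋ = 7, remainder 409
⌊4669/409⌋ = 11, remainder 170
⌊409/170⌋ = 2, remainder 69
⌊170/69⌋ = 2, remainder 32
⌊69/32⌋ = 2, remainder 5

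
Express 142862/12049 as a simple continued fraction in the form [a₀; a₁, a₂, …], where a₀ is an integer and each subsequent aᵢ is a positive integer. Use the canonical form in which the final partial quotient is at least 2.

[11; 1, 5, 1, 51, 3, 3, 3]

142862 ÷ 12049 → quotient 11, remainder 10323
12049 ÷ 10323 → quotient 1, remainder 1726
10323 ÷ 1726 → quotient 5, remainder 1693
1726 ÷ 1693 → quotient 1, remainder 33
1693 ÷ 33 → quotient 51, remainder 10
33 ÷ 10 → quotient 3, remainder 3
10 ÷ 3 → quotient 3, remainder 1
3 ÷ 1 → quotient 3, remainder 0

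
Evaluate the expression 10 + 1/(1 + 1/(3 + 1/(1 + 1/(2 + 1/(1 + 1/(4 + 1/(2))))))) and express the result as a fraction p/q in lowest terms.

2147/199

Start with 2.
4 + 1/(2/1) = 4 + 1/2 = 9/2
1 + 1/(9/2) = 1 + 2/9 = 11/9
2 + 1/(11/9) = 2 + 9/11 = 31/11
1 + 1/(31/11) = 1 + 11/31 = 42/31
3 + 1/(42/31) = 3 + 31/42 = 157/42
1 + 1/(157/42) = 1 + 42/157 = 199/157
10 + 1/(199/157) = 10 + 157/199 = 2147/199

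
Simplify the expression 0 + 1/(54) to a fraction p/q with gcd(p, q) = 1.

1/54

Collapse the nested fraction from the inside out:
Start with 54.
0 + 1/(54/1) = 0 + 1/54 = 1/54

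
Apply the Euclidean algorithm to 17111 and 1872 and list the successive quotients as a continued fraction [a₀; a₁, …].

[9; 7, 8, 2, 15]

Repeatedly divide and take the remainder:
17111 ÷ 1872 → quotient 9, remainder 263
1872 ÷ 263 → quotient 7, remainder 31
263 ÷ 31 → quotient 8, remainder 15
31 ÷ 15 → quotient 2, remainder 1
15 ÷ 1 → quotient 15, remainder 0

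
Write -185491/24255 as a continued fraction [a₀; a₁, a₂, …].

-185491 = -8·24255 + 8549, so a_0 = -8
24255 = 2·8549 + 7157, so a_1 = 2
8549 = 1·7157 + 1392, so a_2 = 1
7157 = 5·1392 + 197, so a_3 = 5
1392 = 7·197 + 13, so a_4 = 7
197 = 15·13 + 2, so a_5 = 15
13 = 6·2 + 1, so a_6 = 6
2 = 2·1 + 0, so a_7 = 2

[-8; 2, 1, 5, 7, 15, 6, 2]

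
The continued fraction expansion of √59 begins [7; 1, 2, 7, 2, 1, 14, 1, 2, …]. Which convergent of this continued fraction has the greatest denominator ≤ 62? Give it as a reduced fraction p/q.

361/47

List convergents until the denominator exceeds the bound:
a_0 = 7: 7/1  (≤ bound)
a_1 = 1: 8/1  (≤ bound)
a_2 = 2: 23/3  (≤ bound)
a_3 = 7: 169/22  (≤ bound)
a_4 = 2: 361/47  (≤ bound)
a_5 = 1: 530/69  (> 62, stop)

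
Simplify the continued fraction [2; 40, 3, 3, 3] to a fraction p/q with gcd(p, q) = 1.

2693/1330

Start with 3.
3 + 1/(3/1) = 3 + 1/3 = 10/3
3 + 1/(10/3) = 3 + 3/10 = 33/10
40 + 1/(33/10) = 40 + 10/33 = 1330/33
2 + 1/(1330/33) = 2 + 33/1330 = 2693/1330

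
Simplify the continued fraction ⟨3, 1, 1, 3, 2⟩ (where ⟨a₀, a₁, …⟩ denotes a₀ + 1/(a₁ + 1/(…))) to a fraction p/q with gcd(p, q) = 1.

Work from the innermost term outward:
Start with 2.
3 + 1/(2/1) = 3 + 1/2 = 7/2
1 + 1/(7/2) = 1 + 2/7 = 9/7
1 + 1/(9/7) = 1 + 7/9 = 16/9
3 + 1/(16/9) = 3 + 9/16 = 57/16

57/16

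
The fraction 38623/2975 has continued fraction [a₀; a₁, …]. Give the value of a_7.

2

Run the Euclidean algorithm, recording each quotient:
38623 ÷ 2975 → quotient 12, remainder 2923
2975 ÷ 2923 → quotient 1, remainder 52
2923 ÷ 52 → quotient 56, remainder 11
52 ÷ 11 → quotient 4, remainder 8
11 ÷ 8 → quotient 1, remainder 3
8 ÷ 3 → quotient 2, remainder 2
3 ÷ 2 → quotient 1, remainder 1
2 ÷ 1 → quotient 2, remainder 0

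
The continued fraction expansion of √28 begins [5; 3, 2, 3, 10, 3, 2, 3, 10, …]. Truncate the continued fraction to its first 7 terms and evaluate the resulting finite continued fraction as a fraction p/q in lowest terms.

9403/1777

a_0 = 5: 5/1
a_1 = 3: 16/3
a_2 = 2: 37/7
a_3 = 3: 127/24
a_4 = 10: 1307/247
a_5 = 3: 4048/765
a_6 = 2: 9403/1777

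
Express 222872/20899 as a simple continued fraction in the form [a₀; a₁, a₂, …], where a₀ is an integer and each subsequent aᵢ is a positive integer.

[10; 1, 1, 1, 45, 6, 12, 2]

Run the Euclidean algorithm, recording each quotient:
⌊222872/20899⌋ = 10, remainder 13882
⌊20899/13882⌋ = 1, remainder 7017
⌊13882/7017⌋ = 1, remainder 6865
⌊7017/6865⌋ = 1, remainder 152
⌊6865/152⌋ = 45, remainder 25
⌊152/25⌋ = 6, remainder 2
⌊25/2⌋ = 12, remainder 1
⌊2/1⌋ = 2, remainder 0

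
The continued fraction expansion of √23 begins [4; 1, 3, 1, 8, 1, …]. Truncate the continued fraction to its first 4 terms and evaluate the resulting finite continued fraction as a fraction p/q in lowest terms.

Collapse the nested fraction from the inside out:
Start with 1.
3 + 1/(1/1) = 3 + 1/1 = 4/1
1 + 1/(4/1) = 1 + 1/4 = 5/4
4 + 1/(5/4) = 4 + 4/5 = 24/5

24/5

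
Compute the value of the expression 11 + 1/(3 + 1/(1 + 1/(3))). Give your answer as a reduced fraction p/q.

169/15

Collapse the nested fraction from the inside out:
Start with 3.
1 + 1/(3/1) = 1 + 1/3 = 4/3
3 + 1/(4/3) = 3 + 3/4 = 15/4
11 + 1/(15/4) = 11 + 4/15 = 169/15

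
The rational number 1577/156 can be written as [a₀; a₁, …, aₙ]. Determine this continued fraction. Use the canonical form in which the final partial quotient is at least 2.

[10; 9, 5, 1, 2]

1577 = 10·156 + 17, so a_0 = 10
156 = 9·17 + 3, so a_1 = 9
17 = 5·3 + 2, so a_2 = 5
3 = 1·2 + 1, so a_3 = 1
2 = 2·1 + 0, so a_4 = 2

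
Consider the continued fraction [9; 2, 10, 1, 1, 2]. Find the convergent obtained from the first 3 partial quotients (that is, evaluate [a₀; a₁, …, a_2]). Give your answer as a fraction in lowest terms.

199/21

Start with 10.
2 + 1/(10/1) = 2 + 1/10 = 21/10
9 + 1/(21/10) = 9 + 10/21 = 199/21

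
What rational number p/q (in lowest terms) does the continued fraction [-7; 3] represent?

Start with 3.
-7 + 1/(3/1) = -7 + 1/3 = -20/3

-20/3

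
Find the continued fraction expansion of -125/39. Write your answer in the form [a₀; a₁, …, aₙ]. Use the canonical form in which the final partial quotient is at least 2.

[-4; 1, 3, 1, 7]

-125 = -4·39 + 31, so a_0 = -4
39 = 1·31 + 8, so a_1 = 1
31 = 3·8 + 7, so a_2 = 3
8 = 1·7 + 1, so a_3 = 1
7 = 7·1 + 0, so a_4 = 7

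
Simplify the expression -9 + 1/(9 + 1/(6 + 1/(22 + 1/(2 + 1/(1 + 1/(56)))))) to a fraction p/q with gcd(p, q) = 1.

Starting at the tail and folding back:
Start with 56.
1 + 1/(56/1) = 1 + 1/56 = 57/56
2 + 1/(57/56) = 2 + 56/57 = 170/57
22 + 1/(170/57) = 22 + 57/170 = 3797/170
6 + 1/(3797/170) = 6 + 170/3797 = 22952/3797
9 + 1/(22952/3797) = 9 + 3797/22952 = 210365/22952
-9 + 1/(210365/22952) = -9 + 22952/210365 = -1870333/210365

-1870333/210365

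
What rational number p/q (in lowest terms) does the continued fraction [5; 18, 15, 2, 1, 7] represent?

32238/6377

Starting at the tail and folding back:
Start with 7.
1 + 1/(7/1) = 1 + 1/7 = 8/7
2 + 1/(8/7) = 2 + 7/8 = 23/8
15 + 1/(23/8) = 15 + 8/23 = 353/23
18 + 1/(353/23) = 18 + 23/353 = 6377/353
5 + 1/(6377/353) = 5 + 353/6377 = 32238/6377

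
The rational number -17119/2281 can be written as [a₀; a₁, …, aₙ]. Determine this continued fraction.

[-8; 2, 49, 11, 2]

⌊-17119/2281⌋ = -8, remainder 1129
⌊2281/1129⌋ = 2, remainder 23
⌊1129/23⌋ = 49, remainder 2
⌊23/2⌋ = 11, remainder 1
⌊2/1⌋ = 2, remainder 0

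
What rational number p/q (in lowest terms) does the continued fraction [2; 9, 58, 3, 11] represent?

a_0 = 2: 2/1
a_1 = 9: 19/9
a_2 = 58: 1104/523
a_3 = 3: 3331/1578
a_4 = 11: 37745/17881

37745/17881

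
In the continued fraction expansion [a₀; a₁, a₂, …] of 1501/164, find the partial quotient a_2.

1

Apply division with remainder until the remainder is 0:
⌊1501/164⌋ = 9, remainder 25
⌊164/25⌋ = 6, remainder 14
⌊25/14⌋ = 1, remainder 11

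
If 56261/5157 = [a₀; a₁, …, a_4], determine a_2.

10

56261 ÷ 5157 → quotient 10, remainder 4691
5157 ÷ 4691 → quotient 1, remainder 466
4691 ÷ 466 → quotient 10, remainder 31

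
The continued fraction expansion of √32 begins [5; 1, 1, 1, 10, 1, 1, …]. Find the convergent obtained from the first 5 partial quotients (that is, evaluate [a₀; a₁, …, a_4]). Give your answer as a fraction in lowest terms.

Collapse the nested fraction from the inside out:
Start with 10.
1 + 1/(10/1) = 1 + 1/10 = 11/10
1 + 1/(11/10) = 1 + 10/11 = 21/11
1 + 1/(21/11) = 1 + 11/21 = 32/21
5 + 1/(32/21) = 5 + 21/32 = 181/32

181/32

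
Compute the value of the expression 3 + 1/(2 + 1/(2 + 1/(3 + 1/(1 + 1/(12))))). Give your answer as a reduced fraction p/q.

958/281

Starting at the tail and folding back:
Start with 12.
1 + 1/(12/1) = 1 + 1/12 = 13/12
3 + 1/(13/12) = 3 + 12/13 = 51/13
2 + 1/(51/13) = 2 + 13/51 = 115/51
2 + 1/(115/51) = 2 + 51/115 = 281/115
3 + 1/(281/115) = 3 + 115/281 = 958/281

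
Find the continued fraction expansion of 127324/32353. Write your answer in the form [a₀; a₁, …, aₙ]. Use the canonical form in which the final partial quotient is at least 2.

[3; 1, 14, 2, 46, 1, 21]

Run the Euclidean algorithm, recording each quotient:
⌊127324/32353⌋ = 3, remainder 30265
⌊32353/30265⌋ = 1, remainder 2088
⌊30265/2088⌋ = 14, remainder 1033
⌊2088/1033⌋ = 2, remainder 22
⌊1033/22⌋ = 46, remainder 21
⌊22/21⌋ = 1, remainder 1
⌊21/1⌋ = 21, remainder 0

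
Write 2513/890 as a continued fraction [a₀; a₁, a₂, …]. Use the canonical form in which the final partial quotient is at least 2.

2513 = 2·890 + 733, so a_0 = 2
890 = 1·733 + 157, so a_1 = 1
733 = 4·157 + 105, so a_2 = 4
157 = 1·105 + 52, so a_3 = 1
105 = 2·52 + 1, so a_4 = 2
52 = 52·1 + 0, so a_5 = 52

[2; 1, 4, 1, 2, 52]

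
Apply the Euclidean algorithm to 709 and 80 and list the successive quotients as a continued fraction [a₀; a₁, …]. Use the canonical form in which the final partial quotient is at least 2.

Apply division with remainder until the remainder is 0:
709 = 8·80 + 69, so a_0 = 8
80 = 1·69 + 11, so a_1 = 1
69 = 6·11 + 3, so a_2 = 6
11 = 3·3 + 2, so a_3 = 3
3 = 1·2 + 1, so a_4 = 1
2 = 2·1 + 0, so a_5 = 2

[8; 1, 6, 3, 1, 2]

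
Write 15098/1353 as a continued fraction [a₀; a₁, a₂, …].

Run the Euclidean algorithm, recording each quotient:
⌊15098/1353⌋ = 11, remainder 215
⌊1353/215⌋ = 6, remainder 63
⌊215/63⌋ = 3, remainder 26
⌊63/26⌋ = 2, remainder 11
⌊26/11⌋ = 2, remainder 4
⌊11/4⌋ = 2, remainder 3
⌊4/3⌋ = 1, remainder 1
⌊3/1⌋ = 3, remainder 0

[11; 6, 3, 2, 2, 2, 1, 3]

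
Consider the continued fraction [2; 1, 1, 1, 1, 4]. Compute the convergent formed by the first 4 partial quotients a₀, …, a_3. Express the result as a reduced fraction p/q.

Starting at the tail and folding back:
Start with 1.
1 + 1/(1/1) = 1 + 1/1 = 2/1
1 + 1/(2/1) = 1 + 1/2 = 3/2
2 + 1/(3/2) = 2 + 2/3 = 8/3

8/3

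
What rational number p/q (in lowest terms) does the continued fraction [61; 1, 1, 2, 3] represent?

Starting at the tail and folding back:
Start with 3.
2 + 1/(3/1) = 2 + 1/3 = 7/3
1 + 1/(7/3) = 1 + 3/7 = 10/7
1 + 1/(10/7) = 1 + 7/10 = 17/10
61 + 1/(17/10) = 61 + 10/17 = 1047/17

1047/17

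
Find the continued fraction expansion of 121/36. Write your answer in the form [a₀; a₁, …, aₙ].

Run the Euclidean algorithm, recording each quotient:
121 = 3·36 + 13, so a_0 = 3
36 = 2·13 + 10, so a_1 = 2
13 = 1·10 + 3, so a_2 = 1
10 = 3·3 + 1, so a_3 = 3
3 = 3·1 + 0, so a_4 = 3

[3; 2, 1, 3, 3]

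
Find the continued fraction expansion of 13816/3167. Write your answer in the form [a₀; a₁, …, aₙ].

13816 ÷ 3167 → quotient 4, remainder 1148
3167 ÷ 1148 → quotient 2, remainder 871
1148 ÷ 871 → quotient 1, remainder 277
871 ÷ 277 → quotient 3, remainder 40
277 ÷ 40 → quotient 6, remainder 37
40 ÷ 37 → quotient 1, remainder 3
37 ÷ 3 → quotient 12, remainder 1
3 ÷ 1 → quotient 3, remainder 0

[4; 2, 1, 3, 6, 1, 12, 3]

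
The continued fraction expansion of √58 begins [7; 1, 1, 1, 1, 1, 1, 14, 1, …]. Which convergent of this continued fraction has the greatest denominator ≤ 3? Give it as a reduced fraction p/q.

23/3

List convergents until the denominator exceeds the bound:
a_0 = 7: 7/1  (≤ bound)
a_1 = 1: 8/1  (≤ bound)
a_2 = 1: 15/2  (≤ bound)
a_3 = 1: 23/3  (≤ bound)
a_4 = 1: 38/5  (> 3, stop)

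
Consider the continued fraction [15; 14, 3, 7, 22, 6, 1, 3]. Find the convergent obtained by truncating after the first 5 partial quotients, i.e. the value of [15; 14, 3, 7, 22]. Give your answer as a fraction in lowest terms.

105082/6973

Compute successive convergents:
a_0 = 15: 15/1
a_1 = 14: 211/14
a_2 = 3: 648/43
a_3 = 7: 4747/315
a_4 = 22: 105082/6973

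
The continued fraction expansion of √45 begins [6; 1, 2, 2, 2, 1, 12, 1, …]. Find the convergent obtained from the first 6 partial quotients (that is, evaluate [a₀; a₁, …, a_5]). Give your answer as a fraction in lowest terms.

Start with 1.
2 + 1/(1/1) = 2 + 1/1 = 3/1
2 + 1/(3/1) = 2 + 1/3 = 7/3
2 + 1/(7/3) = 2 + 3/7 = 17/7
1 + 1/(17/7) = 1 + 7/17 = 24/17
6 + 1/(24/17) = 6 + 17/24 = 161/24

161/24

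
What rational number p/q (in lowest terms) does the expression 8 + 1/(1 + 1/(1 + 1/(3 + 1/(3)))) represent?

197/23

Start with 3.
3 + 1/(3/1) = 3 + 1/3 = 10/3
1 + 1/(10/3) = 1 + 3/10 = 13/10
1 + 1/(13/10) = 1 + 10/13 = 23/13
8 + 1/(23/13) = 8 + 13/23 = 197/23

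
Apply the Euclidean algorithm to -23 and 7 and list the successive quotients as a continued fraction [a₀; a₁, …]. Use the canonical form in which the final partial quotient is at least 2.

[-4; 1, 2, 2]

-23 = -4·7 + 5, so a_0 = -4
7 = 1·5 + 2, so a_1 = 1
5 = 2·2 + 1, so a_2 = 2
2 = 2·1 + 0, so a_3 = 2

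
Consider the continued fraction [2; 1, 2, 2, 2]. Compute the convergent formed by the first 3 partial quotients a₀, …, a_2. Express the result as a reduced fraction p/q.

Start with 2.
1 + 1/(2/1) = 1 + 1/2 = 3/2
2 + 1/(3/2) = 2 + 2/3 = 8/3

8/3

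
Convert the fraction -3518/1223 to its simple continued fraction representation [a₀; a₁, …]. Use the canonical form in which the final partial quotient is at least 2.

[-3; 8, 10, 15]

-3518 ÷ 1223 → quotient -3, remainder 151
1223 ÷ 151 → quotient 8, remainder 15
151 ÷ 15 → quotient 10, remainder 1
15 ÷ 1 → quotient 15, remainder 0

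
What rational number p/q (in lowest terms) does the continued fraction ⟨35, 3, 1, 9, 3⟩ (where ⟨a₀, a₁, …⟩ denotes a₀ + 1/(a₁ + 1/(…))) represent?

4266/121

a_0 = 35: 35/1
a_1 = 3: 106/3
a_2 = 1: 141/4
a_3 = 9: 1375/39
a_4 = 3: 4266/121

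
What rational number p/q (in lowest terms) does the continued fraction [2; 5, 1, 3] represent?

50/23

a_0 = 2: 2/1
a_1 = 5: 11/5
a_2 = 1: 13/6
a_3 = 3: 50/23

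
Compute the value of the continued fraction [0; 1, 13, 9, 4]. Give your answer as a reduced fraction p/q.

a_0 = 0: 0/1
a_1 = 1: 1/1
a_2 = 13: 13/14
a_3 = 9: 118/127
a_4 = 4: 485/522

485/522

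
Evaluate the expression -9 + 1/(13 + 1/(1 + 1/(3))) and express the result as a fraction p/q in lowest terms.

Starting at the tail and folding back:
Start with 3.
1 + 1/(3/1) = 1 + 1/3 = 4/3
13 + 1/(4/3) = 13 + 3/4 = 55/4
-9 + 1/(55/4) = -9 + 4/55 = -491/55

-491/55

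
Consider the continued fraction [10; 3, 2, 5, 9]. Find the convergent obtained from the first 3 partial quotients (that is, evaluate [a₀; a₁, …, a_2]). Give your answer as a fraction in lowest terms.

Use the convergent recurrence hₖ = aₖ·hₖ₋₁ + hₖ₋₂ (and likewise for the denominators kₖ):
a_0 = 10: 10/1
a_1 = 3: 31/3
a_2 = 2: 72/7

72/7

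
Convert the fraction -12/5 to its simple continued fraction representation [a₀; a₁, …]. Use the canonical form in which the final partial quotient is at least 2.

⌊-12/5⌋ = -3, remainder 3
⌊5/3⌋ = 1, remainder 2
⌊3/2⌋ = 1, remainder 1
⌊2/1⌋ = 2, remainder 0

[-3; 1, 1, 2]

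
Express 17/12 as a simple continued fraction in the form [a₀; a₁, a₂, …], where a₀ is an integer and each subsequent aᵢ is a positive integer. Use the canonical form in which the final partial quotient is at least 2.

[1; 2, 2, 2]

17 = 1·12 + 5, so a_0 = 1
12 = 2·5 + 2, so a_1 = 2
5 = 2·2 + 1, so a_2 = 2
2 = 2·1 + 0, so a_3 = 2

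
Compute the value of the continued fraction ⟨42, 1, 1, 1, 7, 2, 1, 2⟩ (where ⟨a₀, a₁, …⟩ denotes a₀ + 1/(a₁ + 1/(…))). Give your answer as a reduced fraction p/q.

8232/193

Start with 2.
1 + 1/(2/1) = 1 + 1/2 = 3/2
2 + 1/(3/2) = 2 + 2/3 = 8/3
7 + 1/(8/3) = 7 + 3/8 = 59/8
1 + 1/(59/8) = 1 + 8/59 = 67/59
1 + 1/(67/59) = 1 + 59/67 = 126/67
1 + 1/(126/67) = 1 + 67/126 = 193/126
42 + 1/(193/126) = 42 + 126/193 = 8232/193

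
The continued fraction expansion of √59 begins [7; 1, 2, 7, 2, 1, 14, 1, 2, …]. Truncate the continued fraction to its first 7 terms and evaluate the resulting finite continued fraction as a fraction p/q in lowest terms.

7781/1013

a_0 = 7: 7/1
a_1 = 1: 8/1
a_2 = 2: 23/3
a_3 = 7: 169/22
a_4 = 2: 361/47
a_5 = 1: 530/69
a_6 = 14: 7781/1013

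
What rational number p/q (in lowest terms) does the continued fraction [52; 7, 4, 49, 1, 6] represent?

530243/10170

Start with 6.
1 + 1/(6/1) = 1 + 1/6 = 7/6
49 + 1/(7/6) = 49 + 6/7 = 349/7
4 + 1/(349/7) = 4 + 7/349 = 1403/349
7 + 1/(1403/349) = 7 + 349/1403 = 10170/1403
52 + 1/(10170/1403) = 52 + 1403/10170 = 530243/10170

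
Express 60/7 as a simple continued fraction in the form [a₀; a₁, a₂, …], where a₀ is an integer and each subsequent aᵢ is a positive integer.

60 ÷ 7 → quotient 8, remainder 4
7 ÷ 4 → quotient 1, remainder 3
4 ÷ 3 → quotient 1, remainder 1
3 ÷ 1 → quotient 3, remainder 0

[8; 1, 1, 3]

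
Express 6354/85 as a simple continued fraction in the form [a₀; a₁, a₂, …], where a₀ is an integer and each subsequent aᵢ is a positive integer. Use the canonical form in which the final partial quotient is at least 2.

[74; 1, 3, 21]

6354 = 74·85 + 64, so a_0 = 74
85 = 1·64 + 21, so a_1 = 1
64 = 3·21 + 1, so a_2 = 3
21 = 21·1 + 0, so a_3 = 21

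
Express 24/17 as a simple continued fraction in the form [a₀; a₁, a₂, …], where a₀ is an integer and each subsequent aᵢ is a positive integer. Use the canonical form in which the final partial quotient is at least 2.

[1; 2, 2, 3]

24 ÷ 17 → quotient 1, remainder 7
17 ÷ 7 → quotient 2, remainder 3
7 ÷ 3 → quotient 2, remainder 1
3 ÷ 1 → quotient 3, remainder 0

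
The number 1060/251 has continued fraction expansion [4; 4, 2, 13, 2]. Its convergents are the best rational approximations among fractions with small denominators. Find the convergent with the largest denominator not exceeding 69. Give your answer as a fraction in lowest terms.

a_0 = 4: 4/1  (≤ bound)
a_1 = 4: 17/4  (≤ bound)
a_2 = 2: 38/9  (≤ bound)
a_3 = 13: 511/121  (> 69, stop)

38/9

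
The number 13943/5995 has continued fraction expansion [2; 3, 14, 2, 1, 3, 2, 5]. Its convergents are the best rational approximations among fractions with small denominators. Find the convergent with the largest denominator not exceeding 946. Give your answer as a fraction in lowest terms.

1128/485

a_0 = 2: 2/1  (≤ bound)
a_1 = 3: 7/3  (≤ bound)
a_2 = 14: 100/43  (≤ bound)
a_3 = 2: 207/89  (≤ bound)
a_4 = 1: 307/132  (≤ bound)
a_5 = 3: 1128/485  (≤ bound)
a_6 = 2: 2563/1102  (> 946, stop)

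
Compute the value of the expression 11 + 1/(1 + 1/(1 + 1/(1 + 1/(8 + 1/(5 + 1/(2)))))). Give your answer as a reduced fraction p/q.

a_0 = 11: 11/1
a_1 = 1: 12/1
a_2 = 1: 23/2
a_3 = 1: 35/3
a_4 = 8: 303/26
a_5 = 5: 1550/133
a_6 = 2: 3403/292

3403/292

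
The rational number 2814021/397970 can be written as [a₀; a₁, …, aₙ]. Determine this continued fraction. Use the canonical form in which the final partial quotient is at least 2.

2814021 ÷ 397970 → quotient 7, remainder 28231
397970 ÷ 28231 → quotient 14, remainder 2736
28231 ÷ 2736 → quotient 10, remainder 871
2736 ÷ 871 → quotient 3, remainder 123
871 ÷ 123 → quotient 7, remainder 10
123 ÷ 10 → quotient 12, remainder 3
10 ÷ 3 → quotient 3, remainder 1
3 ÷ 1 → quotient 3, remainder 0

[7; 14, 10, 3, 7, 12, 3, 3]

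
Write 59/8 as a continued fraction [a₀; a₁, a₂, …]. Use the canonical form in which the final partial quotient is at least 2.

Repeatedly divide and take the remainder:
⌊59/8⌋ = 7, remainder 3
⌊8/3⌋ = 2, remainder 2
⌊3/2⌋ = 1, remainder 1
⌊2/1⌋ = 2, remainder 0

[7; 2, 1, 2]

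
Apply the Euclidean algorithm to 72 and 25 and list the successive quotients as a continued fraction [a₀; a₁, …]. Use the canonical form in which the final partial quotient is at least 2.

[2; 1, 7, 3]

⌊72/25⌋ = 2, remainder 22
⌊25/22⌋ = 1, remainder 3
⌊22/3⌋ = 7, remainder 1
⌊3/1⌋ = 3, remainder 0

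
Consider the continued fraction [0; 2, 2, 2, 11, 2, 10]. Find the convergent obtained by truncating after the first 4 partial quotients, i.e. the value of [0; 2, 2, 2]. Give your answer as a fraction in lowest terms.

Use the convergent recurrence hₖ = aₖ·hₖ₋₁ + hₖ₋₂ (and likewise for the denominators kₖ):
a_0 = 0: 0/1
a_1 = 2: 1/2
a_2 = 2: 2/5
a_3 = 2: 5/12

5/12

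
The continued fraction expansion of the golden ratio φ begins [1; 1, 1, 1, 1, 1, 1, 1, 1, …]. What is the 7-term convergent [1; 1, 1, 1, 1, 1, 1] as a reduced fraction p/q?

21/13

a_0 = 1: 1/1
a_1 = 1: 2/1
a_2 = 1: 3/2
a_3 = 1: 5/3
a_4 = 1: 8/5
a_5 = 1: 13/8
a_6 = 1: 21/13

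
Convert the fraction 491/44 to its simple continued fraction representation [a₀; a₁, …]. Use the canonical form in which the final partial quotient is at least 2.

[11; 6, 3, 2]

⌊491/44⌋ = 11, remainder 7
⌊44/7⌋ = 6, remainder 2
⌊7/2⌋ = 3, remainder 1
⌊2/1⌋ = 2, remainder 0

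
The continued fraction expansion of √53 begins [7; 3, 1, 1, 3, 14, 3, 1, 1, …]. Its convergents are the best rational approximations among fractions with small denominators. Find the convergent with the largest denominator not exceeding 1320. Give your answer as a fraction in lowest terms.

a_0 = 7: 7/1  (≤ bound)
a_1 = 3: 22/3  (≤ bound)
a_2 = 1: 29/4  (≤ bound)
a_3 = 1: 51/7  (≤ bound)
a_4 = 3: 182/25  (≤ bound)
a_5 = 14: 2599/357  (≤ bound)
a_6 = 3: 7979/1096  (≤ bound)
a_7 = 1: 10578/1453  (> 1320, stop)

7979/1096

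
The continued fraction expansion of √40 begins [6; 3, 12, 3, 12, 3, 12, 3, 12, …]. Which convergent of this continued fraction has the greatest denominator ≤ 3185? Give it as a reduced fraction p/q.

a_0 = 6: 6/1  (≤ bound)
a_1 = 3: 19/3  (≤ bound)
a_2 = 12: 234/37  (≤ bound)
a_3 = 3: 721/114  (≤ bound)
a_4 = 12: 8886/1405  (≤ bound)
a_5 = 3: 27379/4329  (> 3185, stop)

8886/1405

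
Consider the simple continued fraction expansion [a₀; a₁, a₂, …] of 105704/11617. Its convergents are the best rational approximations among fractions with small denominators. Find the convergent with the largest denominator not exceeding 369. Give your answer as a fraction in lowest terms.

1010/111

List convergents until the denominator exceeds the bound:
a_0 = 9: 9/1  (≤ bound)
a_1 = 10: 91/10  (≤ bound)
a_2 = 10: 919/101  (≤ bound)
a_3 = 1: 1010/111  (≤ bound)
a_4 = 3: 3949/434  (> 369, stop)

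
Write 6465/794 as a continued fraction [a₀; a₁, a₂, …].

[8; 7, 37, 1, 2]

6465 ÷ 794 → quotient 8, remainder 113
794 ÷ 113 → quotient 7, remainder 3
113 ÷ 3 → quotient 37, remainder 2
3 ÷ 2 → quotient 1, remainder 1
2 ÷ 1 → quotient 2, remainder 0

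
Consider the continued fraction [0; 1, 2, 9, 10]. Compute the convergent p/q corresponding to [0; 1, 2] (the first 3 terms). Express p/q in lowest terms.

2/3

a_0 = 0: 0/1
a_1 = 1: 1/1
a_2 = 2: 2/3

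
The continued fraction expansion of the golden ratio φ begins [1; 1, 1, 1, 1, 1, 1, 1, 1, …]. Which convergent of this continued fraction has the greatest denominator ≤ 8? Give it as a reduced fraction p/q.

a_0 = 1: 1/1  (≤ bound)
a_1 = 1: 2/1  (≤ bound)
a_2 = 1: 3/2  (≤ bound)
a_3 = 1: 5/3  (≤ bound)
a_4 = 1: 8/5  (≤ bound)
a_5 = 1: 13/8  (≤ bound)
a_6 = 1: 21/13  (> 8, stop)

13/8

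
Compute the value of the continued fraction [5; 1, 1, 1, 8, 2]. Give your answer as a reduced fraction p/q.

311/55

Starting at the tail and folding back:
Start with 2.
8 + 1/(2/1) = 8 + 1/2 = 17/2
1 + 1/(17/2) = 1 + 2/17 = 19/17
1 + 1/(19/17) = 1 + 17/19 = 36/19
1 + 1/(36/19) = 1 + 19/36 = 55/36
5 + 1/(55/36) = 5 + 36/55 = 311/55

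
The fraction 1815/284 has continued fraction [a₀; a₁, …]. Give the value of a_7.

3

1815 ÷ 284 → quotient 6, remainder 111
284 ÷ 111 → quotient 2, remainder 62
111 ÷ 62 → quotient 1, remainder 49
62 ÷ 49 → quotient 1, remainder 13
49 ÷ 13 → quotient 3, remainder 10
13 ÷ 10 → quotient 1, remainder 3
10 ÷ 3 → quotient 3, remainder 1
3 ÷ 1 → quotient 3, remainder 0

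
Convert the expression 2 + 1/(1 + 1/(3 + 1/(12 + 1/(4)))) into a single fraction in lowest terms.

551/200

a_0 = 2: 2/1
a_1 = 1: 3/1
a_2 = 3: 11/4
a_3 = 12: 135/49
a_4 = 4: 551/200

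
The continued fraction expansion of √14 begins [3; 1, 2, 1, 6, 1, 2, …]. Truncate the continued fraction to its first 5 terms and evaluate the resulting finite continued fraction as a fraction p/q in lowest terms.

Start with 6.
1 + 1/(6/1) = 1 + 1/6 = 7/6
2 + 1/(7/6) = 2 + 6/7 = 20/7
1 + 1/(20/7) = 1 + 7/20 = 27/20
3 + 1/(27/20) = 3 + 20/27 = 101/27

101/27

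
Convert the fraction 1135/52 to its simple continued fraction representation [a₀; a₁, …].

[21; 1, 4, 1, 3, 2]

1135 ÷ 52 → quotient 21, remainder 43
52 ÷ 43 → quotient 1, remainder 9
43 ÷ 9 → quotient 4, remainder 7
9 ÷ 7 → quotient 1, remainder 2
7 ÷ 2 → quotient 3, remainder 1
2 ÷ 1 → quotient 2, remainder 0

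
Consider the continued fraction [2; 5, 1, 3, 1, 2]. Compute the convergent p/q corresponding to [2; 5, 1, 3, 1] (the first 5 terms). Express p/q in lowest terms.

Start with 1.
3 + 1/(1/1) = 3 + 1/1 = 4/1
1 + 1/(4/1) = 1 + 1/4 = 5/4
5 + 1/(5/4) = 5 + 4/5 = 29/5
2 + 1/(29/5) = 2 + 5/29 = 63/29

63/29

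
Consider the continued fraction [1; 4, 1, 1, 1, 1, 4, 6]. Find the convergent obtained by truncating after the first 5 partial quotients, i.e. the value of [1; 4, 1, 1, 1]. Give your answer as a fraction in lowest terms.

17/14

Starting at the tail and folding back:
Start with 1.
1 + 1/(1/1) = 1 + 1/1 = 2/1
1 + 1/(2/1) = 1 + 1/2 = 3/2
4 + 1/(3/2) = 4 + 2/3 = 14/3
1 + 1/(14/3) = 1 + 3/14 = 17/14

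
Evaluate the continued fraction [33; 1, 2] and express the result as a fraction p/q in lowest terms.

101/3

Start with 2.
1 + 1/(2/1) = 1 + 1/2 = 3/2
33 + 1/(3/2) = 33 + 2/3 = 101/3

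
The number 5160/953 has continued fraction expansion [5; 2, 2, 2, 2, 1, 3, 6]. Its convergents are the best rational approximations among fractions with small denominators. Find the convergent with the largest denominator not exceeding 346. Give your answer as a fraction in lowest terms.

a_0 = 5: 5/1  (≤ bound)
a_1 = 2: 11/2  (≤ bound)
a_2 = 2: 27/5  (≤ bound)
a_3 = 2: 65/12  (≤ bound)
a_4 = 2: 157/29  (≤ bound)
a_5 = 1: 222/41  (≤ bound)
a_6 = 3: 823/152  (≤ bound)
a_7 = 6: 5160/953  (> 346, stop)

823/152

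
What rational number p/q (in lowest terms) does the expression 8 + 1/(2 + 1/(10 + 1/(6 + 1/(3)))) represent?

Collapse the nested fraction from the inside out:
Start with 3.
6 + 1/(3/1) = 6 + 1/3 = 19/3
10 + 1/(19/3) = 10 + 3/19 = 193/19
2 + 1/(193/19) = 2 + 19/193 = 405/193
8 + 1/(405/193) = 8 + 193/405 = 3433/405

3433/405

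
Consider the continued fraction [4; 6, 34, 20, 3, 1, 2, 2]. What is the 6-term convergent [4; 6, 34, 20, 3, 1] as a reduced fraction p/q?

69274/16629

a_0 = 4: 4/1
a_1 = 6: 25/6
a_2 = 34: 854/205
a_3 = 20: 17105/4106
a_4 = 3: 52169/12523
a_5 = 1: 69274/16629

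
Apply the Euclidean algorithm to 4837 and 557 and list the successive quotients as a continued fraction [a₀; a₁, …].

[8; 1, 2, 6, 14, 2]

⌊4837/557⌋ = 8, remainder 381
⌊557/381⌋ = 1, remainder 176
⌊381/176⌋ = 2, remainder 29
⌊176/29⌋ = 6, remainder 2
⌊29/2⌋ = 14, remainder 1
⌊2/1⌋ = 2, remainder 0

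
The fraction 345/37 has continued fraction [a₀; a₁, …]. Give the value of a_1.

345 = 9·37 + 12, so a_0 = 9
37 = 3·12 + 1, so a_1 = 3

3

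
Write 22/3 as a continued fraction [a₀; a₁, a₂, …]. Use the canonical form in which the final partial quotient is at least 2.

⌊22/3⌋ = 7, remainder 1
⌊3/1⌋ = 3, remainder 0

[7; 3]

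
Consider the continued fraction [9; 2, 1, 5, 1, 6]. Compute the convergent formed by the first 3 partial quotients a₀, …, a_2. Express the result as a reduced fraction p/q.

28/3

Start with 1.
2 + 1/(1/1) = 2 + 1/1 = 3/1
9 + 1/(3/1) = 9 + 1/3 = 28/3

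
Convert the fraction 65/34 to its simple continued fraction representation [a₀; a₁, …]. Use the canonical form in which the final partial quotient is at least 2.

Run the Euclidean algorithm, recording each quotient:
65 = 1·34 + 31, so a_0 = 1
34 = 1·31 + 3, so a_1 = 1
31 = 10·3 + 1, so a_2 = 10
3 = 3·1 + 0, so a_3 = 3

[1; 1, 10, 3]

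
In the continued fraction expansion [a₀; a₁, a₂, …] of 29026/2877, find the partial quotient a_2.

4

29026 = 10·2877 + 256, so a_0 = 10
2877 = 11·256 + 61, so a_1 = 11
256 = 4·61 + 12, so a_2 = 4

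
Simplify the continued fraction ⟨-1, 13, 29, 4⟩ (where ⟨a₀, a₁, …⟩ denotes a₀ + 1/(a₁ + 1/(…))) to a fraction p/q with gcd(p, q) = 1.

Collapse the nested fraction from the inside out:
Start with 4.
29 + 1/(4/1) = 29 + 1/4 = 117/4
13 + 1/(117/4) = 13 + 4/117 = 1525/117
-1 + 1/(1525/117) = -1 + 117/1525 = -1408/1525

-1408/1525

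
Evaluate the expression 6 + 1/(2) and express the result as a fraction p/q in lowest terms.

13/2

Collapse the nested fraction from the inside out:
Start with 2.
6 + 1/(2/1) = 6 + 1/2 = 13/2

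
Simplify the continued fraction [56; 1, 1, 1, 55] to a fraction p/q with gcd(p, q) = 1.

Use the convergent recurrence hₖ = aₖ·hₖ₋₁ + hₖ₋₂ (and likewise for the denominators kₖ):
a_0 = 56: 56/1
a_1 = 1: 57/1
a_2 = 1: 113/2
a_3 = 1: 170/3
a_4 = 55: 9463/167

9463/167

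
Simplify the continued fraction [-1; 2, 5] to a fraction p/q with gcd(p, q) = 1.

-6/11

a_0 = -1: -1/1
a_1 = 2: -1/2
a_2 = 5: -6/11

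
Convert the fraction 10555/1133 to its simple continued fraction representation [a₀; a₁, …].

10555 ÷ 1133 → quotient 9, remainder 358
1133 ÷ 358 → quotient 3, remainder 59
358 ÷ 59 → quotient 6, remainder 4
59 ÷ 4 → quotient 14, remainder 3
4 ÷ 3 → quotient 1, remainder 1
3 ÷ 1 → quotient 3, remainder 0

[9; 3, 6, 14, 1, 3]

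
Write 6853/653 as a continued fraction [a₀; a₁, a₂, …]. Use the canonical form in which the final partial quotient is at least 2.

6853 ÷ 653 → quotient 10, remainder 323
653 ÷ 323 → quotient 2, remainder 7
323 ÷ 7 → quotient 46, remainder 1
7 ÷ 1 → quotient 7, remainder 0

[10; 2, 46, 7]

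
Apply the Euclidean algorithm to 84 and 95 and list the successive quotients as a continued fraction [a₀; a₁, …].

[0; 1, 7, 1, 1, 1, 3]

⌊84/95⌋ = 0, remainder 84
⌊95/84⌋ = 1, remainder 11
⌊84/11⌋ = 7, remainder 7
⌊11/7⌋ = 1, remainder 4
⌊7/4⌋ = 1, remainder 3
⌊4/3⌋ = 1, remainder 1
⌊3/1⌋ = 3, remainder 0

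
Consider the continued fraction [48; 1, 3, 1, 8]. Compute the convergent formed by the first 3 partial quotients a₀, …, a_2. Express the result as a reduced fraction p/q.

Start with 3.
1 + 1/(3/1) = 1 + 1/3 = 4/3
48 + 1/(4/3) = 48 + 3/4 = 195/4

195/4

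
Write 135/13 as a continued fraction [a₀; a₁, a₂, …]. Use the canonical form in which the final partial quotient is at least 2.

[10; 2, 1, 1, 2]

Repeatedly divide and take the remainder:
135 ÷ 13 → quotient 10, remainder 5
13 ÷ 5 → quotient 2, remainder 3
5 ÷ 3 → quotient 1, remainder 2
3 ÷ 2 → quotient 1, remainder 1
2 ÷ 1 → quotient 2, remainder 0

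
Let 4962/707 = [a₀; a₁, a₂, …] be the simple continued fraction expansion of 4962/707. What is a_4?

1

4962 = 7·707 + 13, so a_0 = 7
707 = 54·13 + 5, so a_1 = 54
13 = 2·5 + 3, so a_2 = 2
5 = 1·3 + 2, so a_3 = 1
3 = 1·2 + 1, so a_4 = 1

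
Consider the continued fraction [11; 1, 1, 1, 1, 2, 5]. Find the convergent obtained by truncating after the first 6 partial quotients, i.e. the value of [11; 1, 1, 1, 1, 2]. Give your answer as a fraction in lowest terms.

Collapse the nested fraction from the inside out:
Start with 2.
1 + 1/(2/1) = 1 + 1/2 = 3/2
1 + 1/(3/2) = 1 + 2/3 = 5/3
1 + 1/(5/3) = 1 + 3/5 = 8/5
1 + 1/(8/5) = 1 + 5/8 = 13/8
11 + 1/(13/8) = 11 + 8/13 = 151/13

151/13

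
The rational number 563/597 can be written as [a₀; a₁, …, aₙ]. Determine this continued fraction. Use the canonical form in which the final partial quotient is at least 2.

563 = 0·597 + 563, so a_0 = 0
597 = 1·563 + 34, so a_1 = 1
563 = 16·34 + 19, so a_2 = 16
34 = 1·19 + 15, so a_3 = 1
19 = 1·15 + 4, so a_4 = 1
15 = 3·4 + 3, so a_5 = 3
4 = 1·3 + 1, so a_6 = 1
3 = 3·1 + 0, so a_7 = 3

[0; 1, 16, 1, 1, 3, 1, 3]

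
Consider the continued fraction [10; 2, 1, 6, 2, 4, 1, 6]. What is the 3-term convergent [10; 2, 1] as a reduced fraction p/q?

Compute successive convergents:
a_0 = 10: 10/1
a_1 = 2: 21/2
a_2 = 1: 31/3

31/3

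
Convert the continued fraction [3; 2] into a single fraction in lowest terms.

7/2

Compute successive convergents:
a_0 = 3: 3/1
a_1 = 2: 7/2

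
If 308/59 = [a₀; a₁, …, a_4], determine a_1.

Run the Euclidean algorithm, recording each quotient:
308 ÷ 59 → quotient 5, remainder 13
59 ÷ 13 → quotient 4, remainder 7

4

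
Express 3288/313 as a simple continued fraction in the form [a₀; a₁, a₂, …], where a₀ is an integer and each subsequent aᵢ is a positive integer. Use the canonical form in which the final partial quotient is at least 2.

[10; 1, 1, 51, 1, 2]

Repeatedly divide and take the remainder:
3288 = 10·313 + 158, so a_0 = 10
313 = 1·158 + 155, so a_1 = 1
158 = 1·155 + 3, so a_2 = 1
155 = 51·3 + 2, so a_3 = 51
3 = 1·2 + 1, so a_4 = 1
2 = 2·1 + 0, so a_5 = 2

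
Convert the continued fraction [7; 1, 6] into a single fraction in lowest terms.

a_0 = 7: 7/1
a_1 = 1: 8/1
a_2 = 6: 55/7

55/7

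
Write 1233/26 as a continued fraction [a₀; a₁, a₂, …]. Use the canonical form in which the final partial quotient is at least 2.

Run the Euclidean algorithm, recording each quotient:
1233 ÷ 26 → quotient 47, remainder 11
26 ÷ 11 → quotient 2, remainder 4
11 ÷ 4 → quotient 2, remainder 3
4 ÷ 3 → quotient 1, remainder 1
3 ÷ 1 → quotient 3, remainder 0

[47; 2, 2, 1, 3]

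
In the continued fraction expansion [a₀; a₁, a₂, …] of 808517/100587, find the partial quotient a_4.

⌊808517/100587⌋ = 8, remainder 3821
⌊100587/3821⌋ = 26, remainder 1241
⌊3821/1241⌋ = 3, remainder 98
⌊1241/98⌋ = 12, remainder 65
⌊98/65⌋ = 1, remainder 33

1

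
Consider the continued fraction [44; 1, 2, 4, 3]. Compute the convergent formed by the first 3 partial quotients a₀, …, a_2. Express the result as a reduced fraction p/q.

Build up convergents one term at a time:
a_0 = 44: 44/1
a_1 = 1: 45/1
a_2 = 2: 134/3

134/3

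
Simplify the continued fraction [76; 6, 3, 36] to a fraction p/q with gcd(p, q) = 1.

Start with 36.
3 + 1/(36/1) = 3 + 1/36 = 109/36
6 + 1/(109/36) = 6 + 36/109 = 690/109
76 + 1/(690/109) = 76 + 109/690 = 52549/690

52549/690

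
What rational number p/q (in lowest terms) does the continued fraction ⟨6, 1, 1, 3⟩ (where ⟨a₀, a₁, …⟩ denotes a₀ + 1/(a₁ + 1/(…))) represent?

46/7

Start with 3.
1 + 1/(3/1) = 1 + 1/3 = 4/3
1 + 1/(4/3) = 1 + 3/4 = 7/4
6 + 1/(7/4) = 6 + 4/7 = 46/7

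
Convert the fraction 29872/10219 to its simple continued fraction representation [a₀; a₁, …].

29872 ÷ 10219 → quotient 2, remainder 9434
10219 ÷ 9434 → quotient 1, remainder 785
9434 ÷ 785 → quotient 12, remainder 14
785 ÷ 14 → quotient 56, remainder 1
14 ÷ 1 → quotient 14, remainder 0

[2; 1, 12, 56, 14]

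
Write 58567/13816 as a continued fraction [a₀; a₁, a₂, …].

[4; 4, 5, 2, 7, 2, 4, 4]

58567 ÷ 13816 → quotient 4, remainder 3303
13816 ÷ 3303 → quotient 4, remainder 604
3303 ÷ 604 → quotient 5, remainder 283
604 ÷ 283 → quotient 2, remainder 38
283 ÷ 38 → quotient 7, remainder 17
38 ÷ 17 → quotient 2, remainder 4
17 ÷ 4 → quotient 4, remainder 1
4 ÷ 1 → quotient 4, remainder 0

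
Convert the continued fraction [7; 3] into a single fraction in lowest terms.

22/3

Start with 3.
7 + 1/(3/1) = 7 + 1/3 = 22/3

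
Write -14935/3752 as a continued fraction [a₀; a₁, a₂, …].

⌊-14935/3752⌋ = -4, remainder 73
⌊3752/73⌋ = 51, remainder 29
⌊73/29⌋ = 2, remainder 15
⌊29/15⌋ = 1, remainder 14
⌊15/14⌋ = 1, remainder 1
⌊14/1⌋ = 14, remainder 0

[-4; 51, 2, 1, 1, 14]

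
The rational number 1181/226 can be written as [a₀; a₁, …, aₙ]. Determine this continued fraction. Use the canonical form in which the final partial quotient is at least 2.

1181 = 5·226 + 51, so a_0 = 5
226 = 4·51 + 22, so a_1 = 4
51 = 2·22 + 7, so a_2 = 2
22 = 3·7 + 1, so a_3 = 3
7 = 7·1 + 0, so a_4 = 7

[5; 4, 2, 3, 7]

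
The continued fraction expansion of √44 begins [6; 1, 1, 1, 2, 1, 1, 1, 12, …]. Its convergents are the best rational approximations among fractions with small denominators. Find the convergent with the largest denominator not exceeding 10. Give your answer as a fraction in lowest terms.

a_0 = 6: 6/1  (≤ bound)
a_1 = 1: 7/1  (≤ bound)
a_2 = 1: 13/2  (≤ bound)
a_3 = 1: 20/3  (≤ bound)
a_4 = 2: 53/8  (≤ bound)
a_5 = 1: 73/11  (> 10, stop)

53/8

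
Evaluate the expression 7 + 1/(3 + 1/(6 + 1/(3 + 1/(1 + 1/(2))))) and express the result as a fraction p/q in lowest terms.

Start with 2.
1 + 1/(2/1) = 1 + 1/2 = 3/2
3 + 1/(3/2) = 3 + 2/3 = 11/3
6 + 1/(11/3) = 6 + 3/11 = 69/11
3 + 1/(69/11) = 3 + 11/69 = 218/69
7 + 1/(218/69) = 7 + 69/218 = 1595/218

1595/218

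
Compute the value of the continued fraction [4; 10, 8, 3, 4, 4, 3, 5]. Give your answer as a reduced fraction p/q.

325712/79465

Start with 5.
3 + 1/(5/1) = 3 + 1/5 = 16/5
4 + 1/(16/5) = 4 + 5/16 = 69/16
4 + 1/(69/16) = 4 + 16/69 = 292/69
3 + 1/(292/69) = 3 + 69/292 = 945/292
8 + 1/(945/292) = 8 + 292/945 = 7852/945
10 + 1/(7852/945) = 10 + 945/7852 = 79465/7852
4 + 1/(79465/7852) = 4 + 7852/79465 = 325712/79465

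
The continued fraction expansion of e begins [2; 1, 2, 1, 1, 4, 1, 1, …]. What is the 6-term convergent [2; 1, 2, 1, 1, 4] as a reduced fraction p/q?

a_0 = 2: 2/1
a_1 = 1: 3/1
a_2 = 2: 8/3
a_3 = 1: 11/4
a_4 = 1: 19/7
a_5 = 4: 87/32

87/32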